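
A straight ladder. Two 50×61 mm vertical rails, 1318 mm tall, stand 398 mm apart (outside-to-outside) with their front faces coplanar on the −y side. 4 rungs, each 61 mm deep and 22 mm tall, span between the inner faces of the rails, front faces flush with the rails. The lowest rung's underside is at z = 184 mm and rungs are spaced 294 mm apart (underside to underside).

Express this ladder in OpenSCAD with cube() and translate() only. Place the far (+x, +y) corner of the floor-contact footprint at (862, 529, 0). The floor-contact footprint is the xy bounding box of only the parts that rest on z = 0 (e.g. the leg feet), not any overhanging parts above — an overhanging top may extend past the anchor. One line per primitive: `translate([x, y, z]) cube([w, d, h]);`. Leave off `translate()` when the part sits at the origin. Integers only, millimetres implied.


translate([464, 468, 0]) cube([50, 61, 1318]);
translate([812, 468, 0]) cube([50, 61, 1318]);
translate([514, 468, 184]) cube([298, 61, 22]);
translate([514, 468, 478]) cube([298, 61, 22]);
translate([514, 468, 772]) cube([298, 61, 22]);
translate([514, 468, 1066]) cube([298, 61, 22]);


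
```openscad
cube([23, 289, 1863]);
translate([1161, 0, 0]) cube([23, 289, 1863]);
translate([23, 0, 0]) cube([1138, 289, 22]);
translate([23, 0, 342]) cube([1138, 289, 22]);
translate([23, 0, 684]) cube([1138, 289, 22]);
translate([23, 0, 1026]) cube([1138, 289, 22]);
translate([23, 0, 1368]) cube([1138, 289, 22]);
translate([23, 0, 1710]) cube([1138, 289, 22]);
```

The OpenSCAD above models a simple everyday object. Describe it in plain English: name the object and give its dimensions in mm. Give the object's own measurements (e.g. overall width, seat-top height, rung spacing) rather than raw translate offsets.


An open bookshelf. Two side panels, each 23 mm thick, 289 mm deep and 1863 mm tall, stand 1184 mm apart (outside-to-outside). Between them sit 6 shelves, each 22 mm thick and 289 mm deep, spanning the full gap between the sides. The bottom shelf rests on the floor (its underside at z = 0) and the clear gap between one shelf's top and the next shelf's underside is 320 mm.


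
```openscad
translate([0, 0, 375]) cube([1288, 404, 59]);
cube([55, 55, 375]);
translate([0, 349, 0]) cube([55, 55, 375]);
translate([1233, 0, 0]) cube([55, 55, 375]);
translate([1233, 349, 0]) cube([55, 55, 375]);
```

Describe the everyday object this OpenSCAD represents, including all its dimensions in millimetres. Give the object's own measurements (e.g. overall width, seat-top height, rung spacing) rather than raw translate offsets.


A bench: a 1288×404 mm seat slab, 59 mm thick, top at z = 434 mm, on four 55×55 mm square legs flush with the seat corners and standing on z = 0.


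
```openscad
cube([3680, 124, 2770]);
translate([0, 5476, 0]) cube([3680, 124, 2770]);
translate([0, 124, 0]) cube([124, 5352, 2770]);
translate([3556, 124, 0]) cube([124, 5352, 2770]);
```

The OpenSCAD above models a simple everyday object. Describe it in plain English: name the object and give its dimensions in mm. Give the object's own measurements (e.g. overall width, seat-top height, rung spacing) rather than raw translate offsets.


The wall frame of a small rectangular building: four walls, each 2770 mm tall and 124 mm thick, enclosing a footprint 3680 mm (x) by 5600 mm (y) outside-to-outside, with no floor or roof. The front and back walls (the −y and +y sides) span the full width; the two side walls fit between them.


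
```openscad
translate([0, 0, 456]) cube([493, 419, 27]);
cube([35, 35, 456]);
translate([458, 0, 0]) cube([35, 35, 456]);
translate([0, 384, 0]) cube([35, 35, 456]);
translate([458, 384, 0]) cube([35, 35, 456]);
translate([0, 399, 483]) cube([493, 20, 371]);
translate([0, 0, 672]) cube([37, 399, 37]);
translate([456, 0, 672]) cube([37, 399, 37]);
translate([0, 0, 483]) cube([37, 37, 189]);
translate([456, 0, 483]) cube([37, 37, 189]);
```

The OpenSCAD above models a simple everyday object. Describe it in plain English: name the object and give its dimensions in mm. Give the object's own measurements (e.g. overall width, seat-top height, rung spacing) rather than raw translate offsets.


A chair. The seat is a 493×419×27 mm slab with its top at z = 483 mm, on four 35×35 mm corner legs (flush with the seat edges, standing on z = 0). A flat backrest 20 mm thick, 371 mm tall, spans the full seat width and rises from the seat top along its +y edge, rear face flush with the rear of the seat. Two armrests of 37×37 mm section run along each side from the seat's front edge to the front of the backrest, top faces 226 mm above the seat top and outer faces flush with the seat's x-edges; a 37×37 mm post under the front of each armrest stands on the seat at the front corner.


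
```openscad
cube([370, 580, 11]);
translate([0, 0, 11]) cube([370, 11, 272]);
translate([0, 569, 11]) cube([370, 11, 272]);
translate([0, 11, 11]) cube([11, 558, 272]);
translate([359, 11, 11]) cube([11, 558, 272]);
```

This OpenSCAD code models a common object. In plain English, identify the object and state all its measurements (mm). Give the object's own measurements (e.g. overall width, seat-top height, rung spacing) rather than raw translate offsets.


An open-topped rectangular box: outside dimensions 370×580×283 mm, with a uniform wall and base thickness of 11 mm. The base is a full 370×580 slab on the floor; four walls sit on top of the base. The front and back walls (the −y and +y sides) span the full width; the two side walls fit between them.


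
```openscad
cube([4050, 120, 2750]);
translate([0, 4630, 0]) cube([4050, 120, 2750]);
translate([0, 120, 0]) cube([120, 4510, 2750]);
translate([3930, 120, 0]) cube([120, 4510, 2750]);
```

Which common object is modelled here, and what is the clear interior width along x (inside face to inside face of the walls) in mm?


A house (or room) frame. The interior width is 3810 mm.

Four 2750 mm walls enclosing a rectangle with no floor or roof — a room or house frame. Outside width is 4050 mm and wall thickness is 120 mm, so the interior width is 4050 − 2 × 120 = 3810 mm.


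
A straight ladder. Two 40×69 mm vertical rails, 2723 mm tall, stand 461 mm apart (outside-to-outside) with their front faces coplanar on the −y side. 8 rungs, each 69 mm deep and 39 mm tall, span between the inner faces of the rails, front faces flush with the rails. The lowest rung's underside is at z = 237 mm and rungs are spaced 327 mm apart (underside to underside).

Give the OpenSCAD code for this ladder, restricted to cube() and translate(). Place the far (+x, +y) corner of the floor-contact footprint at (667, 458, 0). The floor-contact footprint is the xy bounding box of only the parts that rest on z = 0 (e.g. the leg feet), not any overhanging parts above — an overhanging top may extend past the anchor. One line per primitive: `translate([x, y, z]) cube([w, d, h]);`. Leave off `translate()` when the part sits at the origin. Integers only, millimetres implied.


translate([206, 389, 0]) cube([40, 69, 2723]);
translate([627, 389, 0]) cube([40, 69, 2723]);
translate([246, 389, 237]) cube([381, 69, 39]);
translate([246, 389, 564]) cube([381, 69, 39]);
translate([246, 389, 891]) cube([381, 69, 39]);
translate([246, 389, 1218]) cube([381, 69, 39]);
translate([246, 389, 1545]) cube([381, 69, 39]);
translate([246, 389, 1872]) cube([381, 69, 39]);
translate([246, 389, 2199]) cube([381, 69, 39]);
translate([246, 389, 2526]) cube([381, 69, 39]);


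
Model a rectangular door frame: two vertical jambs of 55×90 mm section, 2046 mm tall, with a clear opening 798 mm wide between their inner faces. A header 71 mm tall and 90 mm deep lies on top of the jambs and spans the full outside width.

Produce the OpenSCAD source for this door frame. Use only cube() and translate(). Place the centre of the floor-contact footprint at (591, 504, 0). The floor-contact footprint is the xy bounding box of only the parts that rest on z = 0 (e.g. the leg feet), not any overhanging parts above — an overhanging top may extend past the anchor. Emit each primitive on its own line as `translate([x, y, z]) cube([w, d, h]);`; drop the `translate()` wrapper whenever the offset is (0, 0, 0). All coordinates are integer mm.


translate([137, 459, 0]) cube([55, 90, 2046]);
translate([990, 459, 0]) cube([55, 90, 2046]);
translate([137, 459, 2046]) cube([908, 90, 71]);


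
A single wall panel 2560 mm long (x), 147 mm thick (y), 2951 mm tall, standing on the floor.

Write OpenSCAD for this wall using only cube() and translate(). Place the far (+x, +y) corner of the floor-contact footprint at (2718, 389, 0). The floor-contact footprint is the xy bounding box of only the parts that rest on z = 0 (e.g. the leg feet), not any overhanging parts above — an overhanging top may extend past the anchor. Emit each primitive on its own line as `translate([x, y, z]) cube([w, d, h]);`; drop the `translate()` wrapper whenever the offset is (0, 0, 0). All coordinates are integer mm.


translate([158, 242, 0]) cube([2560, 147, 2951]);


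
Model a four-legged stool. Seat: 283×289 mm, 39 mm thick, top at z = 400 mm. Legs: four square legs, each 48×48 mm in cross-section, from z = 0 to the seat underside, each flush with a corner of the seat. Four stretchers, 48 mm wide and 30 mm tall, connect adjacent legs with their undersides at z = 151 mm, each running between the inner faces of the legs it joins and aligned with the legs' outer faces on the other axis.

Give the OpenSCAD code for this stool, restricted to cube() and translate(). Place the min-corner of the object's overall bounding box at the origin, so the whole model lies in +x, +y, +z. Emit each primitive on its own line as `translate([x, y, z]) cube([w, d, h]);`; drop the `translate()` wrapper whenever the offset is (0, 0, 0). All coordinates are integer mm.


translate([0, 0, 361]) cube([283, 289, 39]);
cube([48, 48, 361]);
translate([235, 0, 0]) cube([48, 48, 361]);
translate([0, 241, 0]) cube([48, 48, 361]);
translate([235, 241, 0]) cube([48, 48, 361]);
translate([48, 0, 151]) cube([187, 48, 30]);
translate([48, 241, 151]) cube([187, 48, 30]);
translate([0, 48, 151]) cube([48, 193, 30]);
translate([235, 48, 151]) cube([48, 193, 30]);


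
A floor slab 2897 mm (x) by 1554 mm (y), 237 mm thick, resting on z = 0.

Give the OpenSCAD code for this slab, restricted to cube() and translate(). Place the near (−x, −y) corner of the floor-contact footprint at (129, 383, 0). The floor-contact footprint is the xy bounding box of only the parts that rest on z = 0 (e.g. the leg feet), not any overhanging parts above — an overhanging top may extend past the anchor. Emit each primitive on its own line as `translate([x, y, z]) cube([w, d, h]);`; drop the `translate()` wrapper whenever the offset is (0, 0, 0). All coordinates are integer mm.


translate([129, 383, 0]) cube([2897, 1554, 237]);


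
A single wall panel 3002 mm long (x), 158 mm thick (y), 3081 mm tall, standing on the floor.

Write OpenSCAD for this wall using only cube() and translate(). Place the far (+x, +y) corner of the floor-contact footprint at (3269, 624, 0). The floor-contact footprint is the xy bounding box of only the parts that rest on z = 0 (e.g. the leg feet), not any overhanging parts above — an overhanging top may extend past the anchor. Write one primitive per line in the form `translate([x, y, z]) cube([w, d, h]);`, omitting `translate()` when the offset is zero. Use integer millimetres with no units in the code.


translate([267, 466, 0]) cube([3002, 158, 3081]);


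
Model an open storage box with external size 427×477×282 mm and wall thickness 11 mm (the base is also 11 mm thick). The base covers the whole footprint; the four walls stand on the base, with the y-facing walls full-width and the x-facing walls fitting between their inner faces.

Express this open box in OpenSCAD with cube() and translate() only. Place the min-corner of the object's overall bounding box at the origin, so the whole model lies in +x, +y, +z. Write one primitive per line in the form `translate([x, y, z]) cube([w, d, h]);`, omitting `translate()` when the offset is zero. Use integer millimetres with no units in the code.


cube([427, 477, 11]);
translate([0, 0, 11]) cube([427, 11, 271]);
translate([0, 466, 11]) cube([427, 11, 271]);
translate([0, 11, 11]) cube([11, 455, 271]);
translate([416, 11, 11]) cube([11, 455, 271]);


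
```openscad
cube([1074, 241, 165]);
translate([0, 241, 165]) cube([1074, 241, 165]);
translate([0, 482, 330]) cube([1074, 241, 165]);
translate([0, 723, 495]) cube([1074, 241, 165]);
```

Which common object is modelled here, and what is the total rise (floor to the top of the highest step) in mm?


A staircase. The total rise is 660 mm.

4 identical blocks, each offset up and back from the previous — a staircase. Each step is 165 mm tall and there are 4 of them, so the total rise is 4 × 165 = 660 mm.


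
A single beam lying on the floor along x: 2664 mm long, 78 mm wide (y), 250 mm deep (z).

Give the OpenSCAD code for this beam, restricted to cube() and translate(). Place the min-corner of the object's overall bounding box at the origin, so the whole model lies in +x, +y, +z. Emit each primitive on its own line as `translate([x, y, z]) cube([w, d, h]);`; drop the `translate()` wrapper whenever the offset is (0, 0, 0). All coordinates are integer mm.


cube([2664, 78, 250]);


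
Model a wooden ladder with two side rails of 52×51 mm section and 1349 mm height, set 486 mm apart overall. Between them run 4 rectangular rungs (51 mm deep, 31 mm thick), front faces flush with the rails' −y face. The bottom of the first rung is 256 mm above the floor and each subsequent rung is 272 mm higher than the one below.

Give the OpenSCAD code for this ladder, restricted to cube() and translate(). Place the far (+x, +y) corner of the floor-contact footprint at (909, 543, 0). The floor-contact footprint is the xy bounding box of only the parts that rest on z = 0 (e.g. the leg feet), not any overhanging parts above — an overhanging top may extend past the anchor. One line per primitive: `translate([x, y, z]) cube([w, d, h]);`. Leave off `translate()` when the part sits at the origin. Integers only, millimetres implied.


// rung span = 486 - 2*52 = 382
// rung[k] z = 256 + k*272
translate([423, 492, 0]) cube([52, 51, 1349]);
translate([857, 492, 0]) cube([52, 51, 1349]);
translate([475, 492, 256]) cube([382, 51, 31]);
translate([475, 492, 528]) cube([382, 51, 31]);
translate([475, 492, 800]) cube([382, 51, 31]);
translate([475, 492, 1072]) cube([382, 51, 31]);


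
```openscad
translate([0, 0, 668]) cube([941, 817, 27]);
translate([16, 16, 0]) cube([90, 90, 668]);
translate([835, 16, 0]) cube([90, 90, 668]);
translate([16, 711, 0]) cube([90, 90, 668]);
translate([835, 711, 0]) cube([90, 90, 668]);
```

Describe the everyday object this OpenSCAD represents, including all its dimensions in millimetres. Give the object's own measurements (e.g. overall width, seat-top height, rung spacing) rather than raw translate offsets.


A table: top 941 mm (x) × 817 mm (y), 27 mm thick, upper face at z = 695 mm, on four 90×90 mm square legs, each inset 16 mm from the nearest pair of top edges from z = 0 to the bottom of the top.


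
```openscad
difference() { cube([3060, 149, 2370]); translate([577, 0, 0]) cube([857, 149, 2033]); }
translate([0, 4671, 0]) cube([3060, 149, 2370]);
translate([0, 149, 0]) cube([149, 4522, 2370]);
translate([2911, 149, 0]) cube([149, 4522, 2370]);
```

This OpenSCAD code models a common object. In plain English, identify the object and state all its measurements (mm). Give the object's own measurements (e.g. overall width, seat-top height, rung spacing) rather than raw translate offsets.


A single room: four walls, each 2370 mm tall and 149 mm thick, enclosing an outside footprint 3060×4820 mm (x × y), no floor or roof. The front and back walls (−y and +y sides) run the full x-width; the side walls fit between their inner faces. A door opening 857 mm wide and 2033 mm tall is cut through the front wall from the floor up, its −x edge 577 mm from the wall's −x end.


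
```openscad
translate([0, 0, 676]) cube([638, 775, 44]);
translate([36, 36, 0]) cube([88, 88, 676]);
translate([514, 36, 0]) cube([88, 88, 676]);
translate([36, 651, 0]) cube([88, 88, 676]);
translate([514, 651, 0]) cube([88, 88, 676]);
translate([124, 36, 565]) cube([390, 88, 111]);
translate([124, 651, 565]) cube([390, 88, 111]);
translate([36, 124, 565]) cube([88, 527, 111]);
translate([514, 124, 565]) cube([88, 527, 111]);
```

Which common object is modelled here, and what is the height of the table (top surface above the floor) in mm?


A table. The table height is 720 mm.

A 638×775×44 slab sits at z = 676 on four 88 mm square posts — a table. The top surface is at 676 + 44 = 720 mm.


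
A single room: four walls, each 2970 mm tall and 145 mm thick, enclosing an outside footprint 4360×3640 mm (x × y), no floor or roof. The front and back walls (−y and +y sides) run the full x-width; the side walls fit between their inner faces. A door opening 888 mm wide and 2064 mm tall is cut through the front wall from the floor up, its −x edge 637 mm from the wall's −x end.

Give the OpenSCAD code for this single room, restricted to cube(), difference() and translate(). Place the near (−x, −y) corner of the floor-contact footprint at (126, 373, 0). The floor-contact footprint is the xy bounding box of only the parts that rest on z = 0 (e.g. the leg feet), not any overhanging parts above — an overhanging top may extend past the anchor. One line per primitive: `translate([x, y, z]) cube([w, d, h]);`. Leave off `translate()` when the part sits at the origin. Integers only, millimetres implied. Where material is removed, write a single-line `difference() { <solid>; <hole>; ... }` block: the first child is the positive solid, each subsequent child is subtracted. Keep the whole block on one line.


difference() { translate([126, 373, 0]) cube([4360, 145, 2970]); translate([763, 373, 0]) cube([888, 145, 2064]); }
translate([126, 3868, 0]) cube([4360, 145, 2970]);
translate([126, 518, 0]) cube([145, 3350, 2970]);
translate([4341, 518, 0]) cube([145, 3350, 2970]);


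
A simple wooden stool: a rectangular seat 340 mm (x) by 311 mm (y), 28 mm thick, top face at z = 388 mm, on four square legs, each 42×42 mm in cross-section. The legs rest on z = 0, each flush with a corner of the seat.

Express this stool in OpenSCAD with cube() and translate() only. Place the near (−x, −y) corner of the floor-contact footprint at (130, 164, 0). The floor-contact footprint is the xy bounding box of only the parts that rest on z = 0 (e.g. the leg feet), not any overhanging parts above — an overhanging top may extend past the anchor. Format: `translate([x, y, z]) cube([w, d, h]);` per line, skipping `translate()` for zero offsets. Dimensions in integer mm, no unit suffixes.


// leg_h = 388 - 28 = 360
translate([130, 164, 360]) cube([340, 311, 28]);
translate([130, 164, 0]) cube([42, 42, 360]);
translate([428, 164, 0]) cube([42, 42, 360]);
translate([130, 433, 0]) cube([42, 42, 360]);
translate([428, 433, 0]) cube([42, 42, 360]);


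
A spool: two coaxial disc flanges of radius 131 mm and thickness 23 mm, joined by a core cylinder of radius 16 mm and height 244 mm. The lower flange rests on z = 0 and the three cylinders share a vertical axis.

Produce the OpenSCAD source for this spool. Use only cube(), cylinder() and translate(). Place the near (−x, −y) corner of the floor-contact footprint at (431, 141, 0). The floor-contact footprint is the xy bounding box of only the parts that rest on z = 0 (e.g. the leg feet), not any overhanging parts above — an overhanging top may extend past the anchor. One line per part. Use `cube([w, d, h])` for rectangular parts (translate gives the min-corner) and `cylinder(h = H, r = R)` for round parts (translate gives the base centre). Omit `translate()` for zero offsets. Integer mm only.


translate([562, 272, 0]) cylinder(h = 23, r = 131);
translate([562, 272, 23]) cylinder(h = 244, r = 16);
translate([562, 272, 267]) cylinder(h = 23, r = 131);


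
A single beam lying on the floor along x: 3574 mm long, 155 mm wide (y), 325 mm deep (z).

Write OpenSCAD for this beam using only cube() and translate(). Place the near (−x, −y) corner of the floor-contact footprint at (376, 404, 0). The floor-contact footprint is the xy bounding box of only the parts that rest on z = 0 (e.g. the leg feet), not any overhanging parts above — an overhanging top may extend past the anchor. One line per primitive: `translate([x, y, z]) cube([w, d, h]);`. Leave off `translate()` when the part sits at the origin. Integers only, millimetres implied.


translate([376, 404, 0]) cube([3574, 155, 325]);


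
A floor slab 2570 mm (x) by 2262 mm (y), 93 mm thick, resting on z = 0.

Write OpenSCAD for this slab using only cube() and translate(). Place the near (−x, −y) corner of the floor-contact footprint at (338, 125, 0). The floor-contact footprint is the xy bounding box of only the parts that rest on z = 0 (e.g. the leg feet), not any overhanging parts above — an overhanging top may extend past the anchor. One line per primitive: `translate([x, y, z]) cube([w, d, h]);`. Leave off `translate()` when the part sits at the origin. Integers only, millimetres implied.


translate([338, 125, 0]) cube([2570, 2262, 93]);


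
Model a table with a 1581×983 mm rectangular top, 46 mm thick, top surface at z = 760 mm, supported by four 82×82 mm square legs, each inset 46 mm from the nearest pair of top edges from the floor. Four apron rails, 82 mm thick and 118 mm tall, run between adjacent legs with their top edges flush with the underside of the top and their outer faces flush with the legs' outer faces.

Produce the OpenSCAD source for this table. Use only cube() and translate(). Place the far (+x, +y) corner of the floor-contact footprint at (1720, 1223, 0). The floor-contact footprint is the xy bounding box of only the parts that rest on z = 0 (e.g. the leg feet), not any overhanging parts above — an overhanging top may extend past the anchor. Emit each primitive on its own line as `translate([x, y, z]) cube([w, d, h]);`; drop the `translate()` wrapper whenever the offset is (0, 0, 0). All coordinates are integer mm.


// leg_h = 760 - 46 = 714
// apron z = 714 - 118 = 596
translate([185, 286, 714]) cube([1581, 983, 46]);
translate([231, 332, 0]) cube([82, 82, 714]);
translate([1638, 332, 0]) cube([82, 82, 714]);
translate([231, 1141, 0]) cube([82, 82, 714]);
translate([1638, 1141, 0]) cube([82, 82, 714]);
translate([313, 332, 596]) cube([1325, 82, 118]);
translate([313, 1141, 596]) cube([1325, 82, 118]);
translate([231, 414, 596]) cube([82, 727, 118]);
translate([1638, 414, 596]) cube([82, 727, 118]);


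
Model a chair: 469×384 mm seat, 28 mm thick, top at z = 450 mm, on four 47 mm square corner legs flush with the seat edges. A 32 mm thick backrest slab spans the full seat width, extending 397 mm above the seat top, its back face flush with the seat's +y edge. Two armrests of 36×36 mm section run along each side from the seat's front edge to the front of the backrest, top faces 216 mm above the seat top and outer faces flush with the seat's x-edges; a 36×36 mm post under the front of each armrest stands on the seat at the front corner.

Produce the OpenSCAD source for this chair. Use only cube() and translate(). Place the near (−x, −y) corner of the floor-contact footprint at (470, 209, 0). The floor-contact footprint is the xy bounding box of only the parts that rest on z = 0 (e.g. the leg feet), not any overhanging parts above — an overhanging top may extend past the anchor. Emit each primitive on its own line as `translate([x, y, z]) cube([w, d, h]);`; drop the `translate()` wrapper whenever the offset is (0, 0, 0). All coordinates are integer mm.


translate([470, 209, 422]) cube([469, 384, 28]);
translate([470, 209, 0]) cube([47, 47, 422]);
translate([892, 209, 0]) cube([47, 47, 422]);
translate([470, 546, 0]) cube([47, 47, 422]);
translate([892, 546, 0]) cube([47, 47, 422]);
translate([470, 561, 450]) cube([469, 32, 397]);
translate([470, 209, 630]) cube([36, 352, 36]);
translate([903, 209, 630]) cube([36, 352, 36]);
translate([470, 209, 450]) cube([36, 36, 180]);
translate([903, 209, 450]) cube([36, 36, 180]);


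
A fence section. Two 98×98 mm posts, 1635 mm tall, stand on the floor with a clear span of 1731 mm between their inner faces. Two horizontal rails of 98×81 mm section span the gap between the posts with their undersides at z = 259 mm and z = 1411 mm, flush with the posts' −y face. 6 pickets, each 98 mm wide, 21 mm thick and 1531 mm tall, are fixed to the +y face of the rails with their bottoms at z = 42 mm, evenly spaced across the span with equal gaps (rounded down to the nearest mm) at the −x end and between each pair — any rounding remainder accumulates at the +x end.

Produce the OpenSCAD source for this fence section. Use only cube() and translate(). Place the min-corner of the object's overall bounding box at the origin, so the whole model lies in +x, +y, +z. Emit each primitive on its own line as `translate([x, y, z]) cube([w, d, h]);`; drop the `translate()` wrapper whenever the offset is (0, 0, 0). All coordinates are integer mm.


cube([98, 98, 1635]);
translate([1829, 0, 0]) cube([98, 98, 1635]);
translate([98, 0, 259]) cube([1731, 98, 81]);
translate([98, 0, 1411]) cube([1731, 98, 81]);
translate([261, 98, 42]) cube([98, 21, 1531]);
translate([522, 98, 42]) cube([98, 21, 1531]);
translate([783, 98, 42]) cube([98, 21, 1531]);
translate([1044, 98, 42]) cube([98, 21, 1531]);
translate([1305, 98, 42]) cube([98, 21, 1531]);
translate([1566, 98, 42]) cube([98, 21, 1531]);


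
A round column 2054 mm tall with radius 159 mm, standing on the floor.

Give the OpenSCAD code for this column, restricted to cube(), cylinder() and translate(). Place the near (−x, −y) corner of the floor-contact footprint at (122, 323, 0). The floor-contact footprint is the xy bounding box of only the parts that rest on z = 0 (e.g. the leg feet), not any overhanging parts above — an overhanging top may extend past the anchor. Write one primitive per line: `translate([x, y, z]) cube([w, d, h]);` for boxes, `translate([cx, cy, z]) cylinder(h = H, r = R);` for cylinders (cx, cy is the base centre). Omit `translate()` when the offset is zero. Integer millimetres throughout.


translate([281, 482, 0]) cylinder(h = 2054, r = 159);


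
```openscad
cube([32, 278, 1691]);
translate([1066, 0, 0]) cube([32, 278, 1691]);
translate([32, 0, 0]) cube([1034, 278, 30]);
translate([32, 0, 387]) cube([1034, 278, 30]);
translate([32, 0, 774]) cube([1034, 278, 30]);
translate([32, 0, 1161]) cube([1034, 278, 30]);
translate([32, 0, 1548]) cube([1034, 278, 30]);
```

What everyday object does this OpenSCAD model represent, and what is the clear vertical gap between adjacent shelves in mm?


A bookshelf. The clear shelf gap is 357 mm.

Two tall side panels with 5 horizontal boards between them — a bookshelf. The first two shelf undersides are at z = 0 and z = 387; with shelf thickness 30, the clear gap is 387 − 0 − 30 = 357 mm.


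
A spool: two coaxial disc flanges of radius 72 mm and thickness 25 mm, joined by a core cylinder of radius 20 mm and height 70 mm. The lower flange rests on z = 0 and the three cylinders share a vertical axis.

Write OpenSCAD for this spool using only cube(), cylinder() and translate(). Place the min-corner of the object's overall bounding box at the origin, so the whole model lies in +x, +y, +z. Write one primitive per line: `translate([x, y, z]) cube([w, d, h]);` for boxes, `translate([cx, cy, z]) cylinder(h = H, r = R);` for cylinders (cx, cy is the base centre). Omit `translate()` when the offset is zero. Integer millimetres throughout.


translate([72, 72, 0]) cylinder(h = 25, r = 72);
translate([72, 72, 25]) cylinder(h = 70, r = 20);
translate([72, 72, 95]) cylinder(h = 25, r = 72);


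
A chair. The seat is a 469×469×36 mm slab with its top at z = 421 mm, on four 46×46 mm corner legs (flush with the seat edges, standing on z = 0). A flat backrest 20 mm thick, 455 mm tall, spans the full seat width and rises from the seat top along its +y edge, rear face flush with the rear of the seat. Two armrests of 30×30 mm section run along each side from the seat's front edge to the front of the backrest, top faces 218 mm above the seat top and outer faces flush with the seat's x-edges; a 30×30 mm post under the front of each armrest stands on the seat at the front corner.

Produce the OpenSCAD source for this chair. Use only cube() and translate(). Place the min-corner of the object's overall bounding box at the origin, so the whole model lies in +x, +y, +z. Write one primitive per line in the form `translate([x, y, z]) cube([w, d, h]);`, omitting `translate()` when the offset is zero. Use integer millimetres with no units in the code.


translate([0, 0, 385]) cube([469, 469, 36]);
cube([46, 46, 385]);
translate([423, 0, 0]) cube([46, 46, 385]);
translate([0, 423, 0]) cube([46, 46, 385]);
translate([423, 423, 0]) cube([46, 46, 385]);
translate([0, 449, 421]) cube([469, 20, 455]);
translate([0, 0, 609]) cube([30, 449, 30]);
translate([439, 0, 609]) cube([30, 449, 30]);
translate([0, 0, 421]) cube([30, 30, 188]);
translate([439, 0, 421]) cube([30, 30, 188]);


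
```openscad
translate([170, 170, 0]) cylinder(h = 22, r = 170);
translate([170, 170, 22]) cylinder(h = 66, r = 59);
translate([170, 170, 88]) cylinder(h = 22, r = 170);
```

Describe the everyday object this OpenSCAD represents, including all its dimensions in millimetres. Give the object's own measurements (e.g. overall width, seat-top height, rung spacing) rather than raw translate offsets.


A spool: two coaxial disc flanges of radius 170 mm and thickness 22 mm, joined by a core cylinder of radius 59 mm and height 66 mm. The lower flange rests on z = 0 and the three cylinders share a vertical axis.


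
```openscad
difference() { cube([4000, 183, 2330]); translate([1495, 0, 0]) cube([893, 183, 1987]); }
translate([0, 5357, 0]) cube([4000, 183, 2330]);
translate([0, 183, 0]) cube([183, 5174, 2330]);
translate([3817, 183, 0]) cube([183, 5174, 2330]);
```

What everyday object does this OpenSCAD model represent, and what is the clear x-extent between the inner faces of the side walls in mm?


A single room. The interior width is 3634 mm.

Four walls enclosing a rectangle with a door in the front wall — a room. Outside width 4000 minus two 183 mm walls gives 3634 mm.


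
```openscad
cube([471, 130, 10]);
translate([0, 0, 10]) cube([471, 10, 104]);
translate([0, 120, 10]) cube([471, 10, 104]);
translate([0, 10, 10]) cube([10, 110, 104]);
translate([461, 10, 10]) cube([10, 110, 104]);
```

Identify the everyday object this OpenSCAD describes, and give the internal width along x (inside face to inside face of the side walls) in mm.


An open box. The internal width is 451 mm.

A 471×130 base slab with four walls standing on it — an open box. The base is 471 mm wide and the walls are 10 mm thick, so the internal width is 471 − 2 × 10 = 451 mm.


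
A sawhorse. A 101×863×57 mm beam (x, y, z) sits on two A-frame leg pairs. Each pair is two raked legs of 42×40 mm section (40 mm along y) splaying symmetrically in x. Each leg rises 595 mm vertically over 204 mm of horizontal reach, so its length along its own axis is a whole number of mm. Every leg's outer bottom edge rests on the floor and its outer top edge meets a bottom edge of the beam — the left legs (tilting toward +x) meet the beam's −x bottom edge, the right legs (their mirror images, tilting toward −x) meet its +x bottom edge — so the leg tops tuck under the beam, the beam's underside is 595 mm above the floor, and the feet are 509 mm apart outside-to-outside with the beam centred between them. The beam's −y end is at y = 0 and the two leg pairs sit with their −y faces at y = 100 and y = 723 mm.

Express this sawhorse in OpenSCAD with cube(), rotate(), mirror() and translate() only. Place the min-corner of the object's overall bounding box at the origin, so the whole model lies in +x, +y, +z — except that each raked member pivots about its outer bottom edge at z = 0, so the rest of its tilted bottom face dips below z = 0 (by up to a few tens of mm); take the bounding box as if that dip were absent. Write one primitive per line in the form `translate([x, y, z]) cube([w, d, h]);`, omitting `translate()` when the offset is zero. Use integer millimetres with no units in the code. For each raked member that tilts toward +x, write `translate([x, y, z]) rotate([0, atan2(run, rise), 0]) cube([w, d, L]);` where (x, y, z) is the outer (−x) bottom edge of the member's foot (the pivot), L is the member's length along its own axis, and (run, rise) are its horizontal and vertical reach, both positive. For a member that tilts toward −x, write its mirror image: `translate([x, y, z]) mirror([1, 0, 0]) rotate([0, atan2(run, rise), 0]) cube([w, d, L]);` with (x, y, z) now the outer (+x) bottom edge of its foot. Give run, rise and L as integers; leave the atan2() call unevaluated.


// leg length = √(204² + 595²) = 629
// right-leg outer foot x = 2·204 + 101 = 509
// beam min-corner = (204, 0, 595)
translate([204, 0, 595]) cube([101, 863, 57]);
translate([0, 100, 0]) rotate([0, atan2(204, 595), 0]) cube([42, 40, 629]);
translate([509, 100, 0]) mirror([1, 0, 0]) rotate([0, atan2(204, 595), 0]) cube([42, 40, 629]);
translate([0, 723, 0]) rotate([0, atan2(204, 595), 0]) cube([42, 40, 629]);
translate([509, 723, 0]) mirror([1, 0, 0]) rotate([0, atan2(204, 595), 0]) cube([42, 40, 629]);


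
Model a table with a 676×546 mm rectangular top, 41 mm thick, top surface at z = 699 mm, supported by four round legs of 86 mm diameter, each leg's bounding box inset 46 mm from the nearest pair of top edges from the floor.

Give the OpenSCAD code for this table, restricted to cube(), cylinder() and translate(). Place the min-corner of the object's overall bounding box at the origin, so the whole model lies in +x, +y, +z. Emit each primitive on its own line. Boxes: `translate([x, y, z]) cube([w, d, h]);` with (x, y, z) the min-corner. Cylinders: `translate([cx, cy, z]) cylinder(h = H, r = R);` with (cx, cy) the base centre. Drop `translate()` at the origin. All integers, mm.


// leg_h = 699 - 41 = 658
translate([0, 0, 658]) cube([676, 546, 41]);
translate([89, 89, 0]) cylinder(h = 658, r = 43);
translate([587, 89, 0]) cylinder(h = 658, r = 43);
translate([89, 457, 0]) cylinder(h = 658, r = 43);
translate([587, 457, 0]) cylinder(h = 658, r = 43);


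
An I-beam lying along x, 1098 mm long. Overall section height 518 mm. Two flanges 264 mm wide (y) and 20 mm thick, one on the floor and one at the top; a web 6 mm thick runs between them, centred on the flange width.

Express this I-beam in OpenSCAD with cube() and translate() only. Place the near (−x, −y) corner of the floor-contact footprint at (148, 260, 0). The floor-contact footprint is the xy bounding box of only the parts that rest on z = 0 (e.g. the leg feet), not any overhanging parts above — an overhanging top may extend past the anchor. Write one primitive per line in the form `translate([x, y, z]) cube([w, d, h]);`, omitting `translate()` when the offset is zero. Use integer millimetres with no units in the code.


translate([148, 260, 0]) cube([1098, 264, 20]);
translate([148, 389, 20]) cube([1098, 6, 478]);
translate([148, 260, 498]) cube([1098, 264, 20]);


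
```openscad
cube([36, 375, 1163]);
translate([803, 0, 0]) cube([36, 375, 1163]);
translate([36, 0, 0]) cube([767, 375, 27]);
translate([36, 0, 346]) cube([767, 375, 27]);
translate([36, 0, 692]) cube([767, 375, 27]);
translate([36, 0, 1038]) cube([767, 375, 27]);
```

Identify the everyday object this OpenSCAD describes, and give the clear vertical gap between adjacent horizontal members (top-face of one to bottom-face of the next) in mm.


A bookshelf. The clear shelf gap is 319 mm.

Two tall side panels with 4 horizontal boards between them — a bookshelf. The first two shelf undersides are at z = 0 and z = 346; with shelf thickness 27, the clear gap is 346 − 0 − 27 = 319 mm.


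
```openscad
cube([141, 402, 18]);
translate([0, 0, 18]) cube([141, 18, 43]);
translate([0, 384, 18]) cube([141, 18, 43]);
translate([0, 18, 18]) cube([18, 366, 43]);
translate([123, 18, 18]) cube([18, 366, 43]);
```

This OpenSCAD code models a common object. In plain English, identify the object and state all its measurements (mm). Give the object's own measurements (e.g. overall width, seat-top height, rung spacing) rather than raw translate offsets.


An open-topped rectangular box: outside dimensions 141×402×61 mm, with a uniform wall and base thickness of 18 mm. The base is a full 141×402 slab on the floor; four walls sit on top of the base. The front and back walls (the −y and +y sides) span the full width; the two side walls fit between them.


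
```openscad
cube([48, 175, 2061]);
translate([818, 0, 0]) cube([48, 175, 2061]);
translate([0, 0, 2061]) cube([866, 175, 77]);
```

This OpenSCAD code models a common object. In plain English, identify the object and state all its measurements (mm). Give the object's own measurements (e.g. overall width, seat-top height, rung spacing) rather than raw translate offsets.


A door frame. The clear opening is 770 mm wide and 2061 mm high. Two 48 mm wide jambs, 175 mm deep, stand either side of the opening from the floor to the top of the opening. A 77 mm thick head sits across the top of both jambs, spanning the full outside width of the frame.


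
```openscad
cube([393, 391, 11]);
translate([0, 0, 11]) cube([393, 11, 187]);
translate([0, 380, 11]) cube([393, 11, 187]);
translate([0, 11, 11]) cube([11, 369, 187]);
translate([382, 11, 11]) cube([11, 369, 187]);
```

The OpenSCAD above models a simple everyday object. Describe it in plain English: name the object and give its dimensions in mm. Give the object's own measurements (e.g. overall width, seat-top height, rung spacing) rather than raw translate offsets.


An open-topped rectangular box: outside dimensions 393×391×198 mm, with a uniform wall and base thickness of 11 mm. The base is a full 393×391 slab on the floor; four walls sit on top of the base. The front and back walls (the −y and +y sides) span the full width; the two side walls fit between them.


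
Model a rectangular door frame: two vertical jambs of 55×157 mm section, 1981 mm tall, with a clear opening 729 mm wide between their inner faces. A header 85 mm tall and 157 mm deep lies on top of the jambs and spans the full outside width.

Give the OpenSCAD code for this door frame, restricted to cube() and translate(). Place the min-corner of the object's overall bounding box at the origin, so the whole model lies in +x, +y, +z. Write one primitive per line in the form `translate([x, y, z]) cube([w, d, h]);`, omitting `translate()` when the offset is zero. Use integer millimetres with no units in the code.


cube([55, 157, 1981]);
translate([784, 0, 0]) cube([55, 157, 1981]);
translate([0, 0, 1981]) cube([839, 157, 85]);


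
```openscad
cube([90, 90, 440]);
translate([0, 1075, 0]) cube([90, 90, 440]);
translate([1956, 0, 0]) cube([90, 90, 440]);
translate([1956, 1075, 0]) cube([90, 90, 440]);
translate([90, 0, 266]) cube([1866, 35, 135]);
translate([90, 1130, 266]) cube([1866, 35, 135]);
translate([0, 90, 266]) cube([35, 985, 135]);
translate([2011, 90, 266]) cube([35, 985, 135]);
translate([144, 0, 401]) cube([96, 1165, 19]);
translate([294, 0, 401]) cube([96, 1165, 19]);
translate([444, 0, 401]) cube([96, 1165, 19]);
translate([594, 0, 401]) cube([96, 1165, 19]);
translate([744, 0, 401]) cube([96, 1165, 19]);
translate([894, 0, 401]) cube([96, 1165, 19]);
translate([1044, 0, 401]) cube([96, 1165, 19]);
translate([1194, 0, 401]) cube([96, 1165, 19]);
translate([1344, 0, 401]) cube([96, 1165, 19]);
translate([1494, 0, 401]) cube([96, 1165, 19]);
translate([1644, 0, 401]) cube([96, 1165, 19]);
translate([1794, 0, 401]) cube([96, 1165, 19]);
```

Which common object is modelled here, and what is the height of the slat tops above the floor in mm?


A bed frame. The slat-top height is 420 mm.

Four posts, four rails, and a row of slats — a bed frame. Slats sit on the rails at z = 266 + 135 = 401; with slat thickness 19, the top is 420 mm.
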